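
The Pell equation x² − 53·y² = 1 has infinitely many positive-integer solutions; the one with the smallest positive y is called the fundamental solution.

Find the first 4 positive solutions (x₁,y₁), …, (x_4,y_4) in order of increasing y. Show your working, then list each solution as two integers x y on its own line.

66249 9100
8777860001 1205731800
1163048894346249 159757052027300
154101652394311440001 21167489878307463600

√53 = [7; 3,1,1,3,14, …], period ℓ=5 (odd) → k=9
k=0  a_k=7  p_k/q_k = 7/1
k=1  a_k=3  p_k/q_k = 22/3
…
k=4  a_k=3  p_k/q_k = 182/25
k=5  a_k=14  p_k/q_k = 2599/357
k=6  a_k=3  p_k/q_k = 7979/1096
k=7  a_k=1  p_k/q_k = 10578/1453
k=8  a_k=1  p_k/q_k = 18557/2549
k=9  a_k=3  p_k/q_k = 66249/9100
→ (66249, 9100).  Check: 66249²=4388930001, 53·9100²=4388930000, difference 1.
(x_2, y_2) = (66249·66249 + 53·9100·9100, 66249·9100 + 9100·66249) = (8777860001, 1205731800)
(x_3, y_3) = (66249·8777860001 + 53·9100·1205731800, 66249·1205731800 + 9100·8777860001) = (1163048894346249, 159757052027300)
(x_4, y_4) = (66249·1163048894346249 + 53·9100·159757052027300, 66249·159757052027300 + 9100·1163048894346249) = (154101652394311440001, 21167489878307463600)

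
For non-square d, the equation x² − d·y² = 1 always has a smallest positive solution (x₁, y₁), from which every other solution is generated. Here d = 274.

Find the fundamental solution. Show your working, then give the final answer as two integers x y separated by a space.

3959299 239190

√274 → a₀=16, period (1,1,4,4,1,1,32); ℓ=7 odd so k=13
k=0  a_k=16  p_k/q_k = 16/1
…
k=2  a_k=1  p_k/q_k = 33/2
…
k=4  a_k=4  p_k/q_k = 629/38
…
k=12  a_k=1  p_k/q_k = 2189276/132259
k=13  a_k=1  p_k/q_k = 3959299/239190
(x₁, y₁) = (3959299, 239190);  3959299² − 274·239190² = 1 ✓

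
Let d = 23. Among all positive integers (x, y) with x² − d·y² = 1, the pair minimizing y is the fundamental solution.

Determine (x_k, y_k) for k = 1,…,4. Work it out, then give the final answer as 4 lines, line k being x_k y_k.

d=23: √d = [4; 1,3,1,8] (ℓ=4, even), read p_3/q_3
step 0: (4, 1)  from 4·(1,0) + (0,1)
…
step 2: (19, 4)  from 3·(5,1) + (4,1)
step 3: (24, 5)  from 1·(19,4) + (5,1)
→ (24, 5).  Check: 24²=576, 23·5²=575, difference 1.
(24+5√23)^2 = 1151 + 240√23
(24+5√23)^3 = 55224 + 11515√23
(24+5√23)^4 = 2649601 + 552480√23

24 5
1151 240
55224 11515
2649601 552480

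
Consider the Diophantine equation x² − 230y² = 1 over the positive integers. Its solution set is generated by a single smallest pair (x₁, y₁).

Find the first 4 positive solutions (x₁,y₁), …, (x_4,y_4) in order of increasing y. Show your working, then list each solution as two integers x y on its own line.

91 6
16561 1092
3014011 198738
548533441 36169224

√230 = [15; 6,30, …], period ℓ=2 (even) → k=1
a_0=15:  p_0=15·1+0=15,  q_0=15·0+1=1
a_1=6:  p_1=6·15+1=91,  q_1=6·1+0=6
→ (91, 6).  Check: 91²=8281, 230·6²=8280, difference 1.
(x_2, y_2) = (91·91 + 230·6·6, 91·6 + 6·91) = (16561, 1092)
(x_3, y_3) = (91·16561 + 230·6·1092, 91·1092 + 6·16561) = (3014011, 198738)
(x_4, y_4) = (91·3014011 + 230·6·198738, 91·198738 + 6·3014011) = (548533441, 36169224)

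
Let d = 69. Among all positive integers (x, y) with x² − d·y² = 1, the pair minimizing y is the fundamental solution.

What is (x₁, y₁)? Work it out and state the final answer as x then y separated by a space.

d=69: √d = [8; 3,3,1,4,1,3,3,16] (ℓ=8, even), read p_7/q_7
step 0: (8, 1)  from 8·(1,0) + (0,1)
step 1: (25, 3)  from 3·(8,1) + (1,0)
…
step 3: (108, 13)  from 1·(83,10) + (25,3)
step 4: (515, 62)  from 4·(108,13) + (83,10)
step 5: (623, 75)  from 1·(515,62) + (108,13)
step 6: (2384, 287)  from 3·(623,75) + (515,62)
step 7: (7775, 936)  from 3·(2384,287) + (623,75)
fundamental: x₁=7775, y₁=936  (since 60450625 − 69·876096 = 1)

7775 936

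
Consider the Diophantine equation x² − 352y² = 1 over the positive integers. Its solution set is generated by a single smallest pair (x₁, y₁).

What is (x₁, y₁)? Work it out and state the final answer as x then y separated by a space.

77617 4137

√352 = [18; 1,3,5,9,5,3,1,36, …], period ℓ=8 (even) → k=7
step 0: (18, 1)  from 18·(1,0) + (0,1)
step 1: (19, 1)  from 1·(18,1) + (1,0)
step 2: (75, 4)  from 3·(19,1) + (18,1)
step 3: (394, 21)  from 5·(75,4) + (19,1)
step 4: (3621, 193)  from 9·(394,21) + (75,4)
…
step 6: (59118, 3151)  from 3·(18499,986) + (3621,193)
step 7: (77617, 4137)  from 1·(59118,3151) + (18499,986)
→ (77617, 4137).  Check: 77617²=6024398689, 352·4137²=6024398688, difference 1.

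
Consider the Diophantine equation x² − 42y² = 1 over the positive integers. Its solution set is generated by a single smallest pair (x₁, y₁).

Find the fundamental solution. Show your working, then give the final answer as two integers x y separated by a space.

[6; 2,12] for √42; ℓ=2 ⇒ convergent index 1
step 0: (6, 1)  from 6·(1,0) + (0,1)
step 1: (13, 2)  from 2·(6,1) + (1,0)
fundamental: x₁=13, y₁=2  (since 169 − 42·4 = 1)

13 2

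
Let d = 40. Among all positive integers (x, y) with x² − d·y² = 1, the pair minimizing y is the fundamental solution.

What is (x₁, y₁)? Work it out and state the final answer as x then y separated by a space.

19 3

[6; 3,12] for √40; ℓ=2 ⇒ convergent index 1
step 0: (6, 1)  from 6·(1,0) + (0,1)
step 1: (19, 3)  from 3·(6,1) + (1,0)
(x₁, y₁) = (19, 3);  19² − 40·3² = 1 ✓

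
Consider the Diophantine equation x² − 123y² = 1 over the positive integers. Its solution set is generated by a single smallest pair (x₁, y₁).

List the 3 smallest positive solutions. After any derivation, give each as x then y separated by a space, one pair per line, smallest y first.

122 11
29767 2684
7263026 654885

√123 → a₀=11, period (11,22); ℓ=2 even so k=1
a_0=11:  p_0=11·1+0=11,  q_0=11·0+1=1
a_1=11:  p_1=11·11+1=122,  q_1=11·1+0=11
fundamental: x₁=122, y₁=11  (since 14884 − 123·121 = 1)
k=2:  x_2 = 122·122+123·11·11 = 29767,  y_2 = 122·11+11·122 = 2684
k=3:  x_3 = 122·29767+123·11·2684 = 7263026,  y_3 = 122·2684+11·29767 = 654885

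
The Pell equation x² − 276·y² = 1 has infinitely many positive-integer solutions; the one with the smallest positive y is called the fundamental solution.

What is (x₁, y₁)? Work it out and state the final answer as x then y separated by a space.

√276 = [16; 1,1,1,1,2,2,2,1,1,1,1,32, …], period ℓ=12 (even) → k=11
k=0  a_k=16  p_k/q_k = 16/1
…
k=5  a_k=2  p_k/q_k = 216/13
…
k=7  a_k=2  p_k/q_k = 1246/75
…
k=10  a_k=1  p_k/q_k = 4768/287
k=11  a_k=1  p_k/q_k = 7775/468
fundamental: x₁=7775, y₁=468  (since 60450625 − 276·219024 = 1)

7775 468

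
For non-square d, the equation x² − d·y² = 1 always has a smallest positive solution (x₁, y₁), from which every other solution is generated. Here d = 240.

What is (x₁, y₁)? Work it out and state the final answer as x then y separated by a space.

31 2

√240 → a₀=15, period (2,30); ℓ=2 even so k=1
k=0  a_k=15  p_k/q_k = 15/1
k=1  a_k=2  p_k/q_k = 31/2
→ (31, 2).  Check: 31²=961, 240·2²=960, difference 1.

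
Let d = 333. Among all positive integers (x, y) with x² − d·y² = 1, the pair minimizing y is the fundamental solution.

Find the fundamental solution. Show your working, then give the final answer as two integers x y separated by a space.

√333 → a₀=18, period (4,36); ℓ=2 even so k=1
step 0: (18, 1)  from 18·(1,0) + (0,1)
step 1: (73, 4)  from 4·(18,1) + (1,0)
→ (73, 4).  Check: 73²=5329, 333·4²=5328, difference 1.

73 4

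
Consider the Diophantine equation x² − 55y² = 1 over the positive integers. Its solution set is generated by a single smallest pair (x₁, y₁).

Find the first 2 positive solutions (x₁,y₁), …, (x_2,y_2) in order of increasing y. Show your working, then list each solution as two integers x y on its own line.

√55 → a₀=7, period (2,2,2,14); ℓ=4 even so k=3
k=0  a_k=7  p_k/q_k = 7/1
…
k=2  a_k=2  p_k/q_k = 37/5
k=3  a_k=2  p_k/q_k = 89/12
fundamental: x₁=89, y₁=12  (since 7921 − 55·144 = 1)
(89+12√55)^2 = 15841 + 2136√55

89 12
15841 2136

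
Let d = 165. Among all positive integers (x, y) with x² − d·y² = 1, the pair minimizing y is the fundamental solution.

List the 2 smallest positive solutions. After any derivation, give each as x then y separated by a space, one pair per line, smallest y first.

√165 = [12; 1,5,2,5,1,24, …], period ℓ=6 (even) → k=5
i=0: a=12 ⇒ p=12, q=1
i=1: a=1 ⇒ p=13, q=1
i=2: a=5 ⇒ p=77, q=6
i=3: a=2 ⇒ p=167, q=13
i=4: a=5 ⇒ p=912, q=71
i=5: a=1 ⇒ p=1079, q=84
fundamental: x₁=1079, y₁=84  (since 1164241 − 165·7056 = 1)
(1079+84√165)^2 = 2328481 + 181272√165

1079 84
2328481 181272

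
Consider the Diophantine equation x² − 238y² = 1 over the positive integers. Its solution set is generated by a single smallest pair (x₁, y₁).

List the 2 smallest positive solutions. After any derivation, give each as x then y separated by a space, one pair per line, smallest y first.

√238 = [15; 2,2,1,14,1,2,2,30, …], period ℓ=8 (even) → k=7
i=0: a=15 ⇒ p=15, q=1
i=1: a=2 ⇒ p=31, q=2
i=2: a=2 ⇒ p=77, q=5
i=3: a=1 ⇒ p=108, q=7
i=4: a=14 ⇒ p=1589, q=103
i=5: a=1 ⇒ p=1697, q=110
i=6: a=2 ⇒ p=4983, q=323
i=7: a=2 ⇒ p=11663, q=756
(x₁, y₁) = (11663, 756);  11663² − 238·756² = 1 ✓
k=2:  x_2 = 11663·11663+238·756·756 = 272051137,  y_2 = 11663·756+756·11663 = 17634456

11663 756
272051137 17634456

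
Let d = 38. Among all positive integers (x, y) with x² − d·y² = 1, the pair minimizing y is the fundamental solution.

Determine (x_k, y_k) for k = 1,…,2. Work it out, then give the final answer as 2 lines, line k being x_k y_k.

37 6
2737 444

d=38: √d = [6; 6,12] (ℓ=2, even), read p_1/q_1
i=0: a=6 ⇒ p=6, q=1
i=1: a=6 ⇒ p=37, q=6
→ (37, 6).  Check: 37²=1369, 38·6²=1368, difference 1.
(x_2, y_2) = (37·37 + 38·6·6, 37·6 + 6·37) = (2737, 444)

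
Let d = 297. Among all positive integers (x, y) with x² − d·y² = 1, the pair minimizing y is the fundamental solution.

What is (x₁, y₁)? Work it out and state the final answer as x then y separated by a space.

√297 → a₀=17, period (4,3,1,1,2,1,1,3,4,34); ℓ=10 even so k=9
step 0: (17, 1)  from 17·(1,0) + (0,1)
step 1: (69, 4)  from 4·(17,1) + (1,0)
step 2: (224, 13)  from 3·(69,4) + (17,1)
…
step 4: (517, 30)  from 1·(293,17) + (224,13)
step 5: (1327, 77)  from 2·(517,30) + (293,17)
step 6: (1844, 107)  from 1·(1327,77) + (517,30)
step 7: (3171, 184)  from 1·(1844,107) + (1327,77)
step 8: (11357, 659)  from 3·(3171,184) + (1844,107)
step 9: (48599, 2820)  from 4·(11357,659) + (3171,184)
fundamental: x₁=48599, y₁=2820  (since 2361862801 − 297·7952400 = 1)

48599 2820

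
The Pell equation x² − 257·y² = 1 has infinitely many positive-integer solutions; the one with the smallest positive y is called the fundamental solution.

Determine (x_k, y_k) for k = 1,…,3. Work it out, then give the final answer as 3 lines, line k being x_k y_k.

513 32
526337 32832
540021249 33685600

d=257: √d = [16; 32] (ℓ=1, odd), read p_1/q_1
i=0: a=16 ⇒ p=16, q=1
i=1: a=32 ⇒ p=513, q=32
fundamental: x₁=513, y₁=32  (since 263169 − 257·1024 = 1)
(x_2, y_2) = (513·513 + 257·32·32, 513·32 + 32·513) = (526337, 32832)
(x_3, y_3) = (513·526337 + 257·32·32832, 513·32832 + 32·526337) = (540021249, 33685600)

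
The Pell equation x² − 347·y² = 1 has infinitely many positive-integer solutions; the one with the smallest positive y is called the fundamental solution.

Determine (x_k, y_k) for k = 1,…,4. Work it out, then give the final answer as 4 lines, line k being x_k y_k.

641602 34443
823306252807 44197395372
1056469876826312026 56714274530897445
1355666371822207590758497 72775983935101527618408

√347 → a₀=18, period (1,1,1,2,4,…,1,1,36); ℓ=14 even so k=13
step 0: (18, 1)  from 18·(1,0) + (0,1)
step 1: (19, 1)  from 1·(18,1) + (1,0)
step 2: (37, 2)  from 1·(19,1) + (18,1)
step 3: (56, 3)  from 1·(37,2) + (19,1)
…
step 5: (652, 35)  from 4·(149,8) + (56,3)
…
step 7: (14269, 766)  from 17·(801,43) + (652,35)
step 8: (15070, 809)  from 1·(14269,766) + (801,43)
…
step 10: (164168, 8813)  from 2·(74549,4002) + (15070,809)
…
step 12: (402885, 21628)  from 1·(238717,12815) + (164168,8813)
step 13: (641602, 34443)  from 1·(402885,21628) + (238717,12815)
→ (641602, 34443).  Check: 641602²=411653126404, 347·34443²=411653126403, difference 1.
k=2:  x_2 = 641602·641602+347·34443·34443 = 823306252807,  y_2 = 641602·34443+34443·641602 = 44197395372
k=3:  x_3 = 641602·823306252807+347·34443·44197395372 = 1056469876826312026,  y_3 = 641602·44197395372+34443·823306252807 = 56714274530897445
k=4:  x_4 = 641602·1056469876826312026+347·34443·56714274530897445 = 1355666371822207590758497,  y_4 = 641602·56714274530897445+34443·1056469876826312026 = 72775983935101527618408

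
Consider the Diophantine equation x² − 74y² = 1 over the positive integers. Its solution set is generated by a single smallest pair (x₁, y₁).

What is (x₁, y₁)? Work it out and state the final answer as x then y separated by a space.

3699 430

[8; 1,1,1,1,16] for √74; ℓ=5 ⇒ convergent index 9
step 0: (8, 1)  from 8·(1,0) + (0,1)
…
step 8: (2228, 259)  from 1·(1471,171) + (757,88)
step 9: (3699, 430)  from 1·(2228,259) + (1471,171)
→ (3699, 430).  Check: 3699²=13682601, 74·430²=13682600, difference 1.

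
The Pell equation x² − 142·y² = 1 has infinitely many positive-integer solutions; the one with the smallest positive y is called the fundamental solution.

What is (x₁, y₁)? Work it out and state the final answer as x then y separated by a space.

[11; 1,10,1,22] for √142; ℓ=4 ⇒ convergent index 3
i=0: a=11 ⇒ p=11, q=1
…
i=2: a=10 ⇒ p=131, q=11
i=3: a=1 ⇒ p=143, q=12
→ (143, 12).  Check: 143²=20449, 142·12²=20448, difference 1.

143 12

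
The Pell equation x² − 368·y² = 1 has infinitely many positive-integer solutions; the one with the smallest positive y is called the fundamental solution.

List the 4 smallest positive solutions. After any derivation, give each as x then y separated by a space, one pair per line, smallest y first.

1151 60
2649601 138120
6099380351 317952180
14040770918401 731925780240

√368 → a₀=19, period (5,2,5,38); ℓ=4 even so k=3
k=0  a_k=19  p_k/q_k = 19/1
k=1  a_k=5  p_k/q_k = 96/5
k=2  a_k=2  p_k/q_k = 211/11
k=3  a_k=5  p_k/q_k = 1151/60
→ (1151, 60).  Check: 1151²=1324801, 368·60²=1324800, difference 1.
k=2:  x_2 = 1151·1151+368·60·60 = 2649601,  y_2 = 1151·60+60·1151 = 138120
k=3:  x_3 = 1151·2649601+368·60·138120 = 6099380351,  y_3 = 1151·138120+60·2649601 = 317952180
k=4:  x_4 = 1151·6099380351+368·60·317952180 = 14040770918401,  y_4 = 1151·317952180+60·6099380351 = 731925780240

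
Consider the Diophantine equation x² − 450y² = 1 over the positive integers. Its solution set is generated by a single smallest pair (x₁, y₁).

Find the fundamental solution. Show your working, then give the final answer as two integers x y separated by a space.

√450 = [21; 4,1,2,4,2,1,4,42, …], period ℓ=8 (even) → k=7
a_0=21:  p_0=21·1+0=21,  q_0=21·0+1=1
a_1=4:  p_1=4·21+1=85,  q_1=4·1+0=4
…
a_6=1:  p_6=1·2885+1294=4179,  q_6=1·136+61=197
a_7=4:  p_7=4·4179+2885=19601,  q_7=4·197+136=924
→ (19601, 924).  Check: 19601²=384199201, 450·924²=384199200, difference 1.

19601 924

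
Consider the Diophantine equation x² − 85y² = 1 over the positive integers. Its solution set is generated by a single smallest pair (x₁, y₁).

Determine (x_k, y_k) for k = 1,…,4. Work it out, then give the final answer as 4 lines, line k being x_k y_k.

√85 = [9; 4,1,1,4,18, …], period ℓ=5 (odd) → k=9
a_0=9:  p_0=9·1+0=9,  q_0=9·0+1=1
a_1=4:  p_1=4·9+1=37,  q_1=4·1+0=4
a_2=1:  p_2=1·37+9=46,  q_2=1·4+1=5
…
a_4=4:  p_4=4·83+46=378,  q_4=4·9+5=41
a_5=18:  p_5=18·378+83=6887,  q_5=18·41+9=747
…
a_7=1:  p_7=1·27926+6887=34813,  q_7=1·3029+747=3776
a_8=1:  p_8=1·34813+27926=62739,  q_8=1·3776+3029=6805
a_9=4:  p_9=4·62739+34813=285769,  q_9=4·6805+3776=30996
(x₁, y₁) = (285769, 30996);  285769² − 85·30996² = 1 ✓
(x_2, y_2) = (285769·285769 + 85·30996·30996, 285769·30996 + 30996·285769) = (163327842721, 17715391848)
(x_3, y_3) = (285769·163327842721 + 85·30996·17715391848, 285769·17715391848 + 30996·163327842721) = (93348068572789129, 10125019625991228)
(x_4, y_4) = (285769·93348068572789129 + 85·30996·10125019625991228, 285769·10125019625991228 + 30996·93348068572789129) = (53351968415791425367681, 5786833466982059076816)

285769 30996
163327842721 17715391848
93348068572789129 10125019625991228
53351968415791425367681 5786833466982059076816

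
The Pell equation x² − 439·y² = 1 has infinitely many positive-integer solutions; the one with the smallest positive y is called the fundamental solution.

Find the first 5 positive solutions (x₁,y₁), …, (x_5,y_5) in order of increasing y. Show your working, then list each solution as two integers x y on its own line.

[20; 1,19,1,40] for √439; ℓ=4 ⇒ convergent index 3
step 0: (20, 1)  from 20·(1,0) + (0,1)
…
step 2: (419, 20)  from 19·(21,1) + (20,1)
step 3: (440, 21)  from 1·(419,20) + (21,1)
(x₁, y₁) = (440, 21);  440² − 439·21² = 1 ✓
n=2: (440,21)∘(440,21) = (440·440+439·21·21, 440·21+21·440) = (387199,18480)
n=3: (387199,18480)∘(440,21) = (440·387199+439·21·18480, 440·18480+21·387199) = (340734680,16262379)
n=4: (340734680,16262379)∘(440,21) = (440·340734680+439·21·16262379, 440·16262379+21·340734680) = (299846131201,14310875040)
n=5: (299846131201,14310875040)∘(440,21) = (440·299846131201+439·21·14310875040, 440·14310875040+21·299846131201) = (263864254722200,12593553772821)

440 21
387199 18480
340734680 16262379
299846131201 14310875040
263864254722200 12593553772821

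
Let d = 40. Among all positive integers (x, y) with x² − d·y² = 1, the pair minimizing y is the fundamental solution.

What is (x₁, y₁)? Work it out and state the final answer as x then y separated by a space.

[6; 3,12] for √40; ℓ=2 ⇒ convergent index 1
k=0  a_k=6  p_k/q_k = 6/1
k=1  a_k=3  p_k/q_k = 19/3
fundamental: x₁=19, y₁=3  (since 361 − 40·9 = 1)

19 3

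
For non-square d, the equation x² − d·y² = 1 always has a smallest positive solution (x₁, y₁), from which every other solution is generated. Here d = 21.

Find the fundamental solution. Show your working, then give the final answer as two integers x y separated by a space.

55 12

d=21: √d = [4; 1,1,2,1,1,8] (ℓ=6, even), read p_5/q_5
i=0: a=4 ⇒ p=4, q=1
i=1: a=1 ⇒ p=5, q=1
i=2: a=1 ⇒ p=9, q=2
…
i=4: a=1 ⇒ p=32, q=7
i=5: a=1 ⇒ p=55, q=12
→ (55, 12).  Check: 55²=3025, 21·12²=3024, difference 1.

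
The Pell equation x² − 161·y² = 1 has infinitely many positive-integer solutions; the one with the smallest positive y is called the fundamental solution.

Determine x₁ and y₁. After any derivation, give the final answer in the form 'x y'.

√161 → a₀=12, period (1,2,4,1,2,1,4,2,1,24); ℓ=10 even so k=9
step 0: (12, 1)  from 12·(1,0) + (0,1)
step 1: (13, 1)  from 1·(12,1) + (1,0)
…
step 3: (165, 13)  from 4·(38,3) + (13,1)
step 4: (203, 16)  from 1·(165,13) + (38,3)
…
step 7: (3667, 289)  from 4·(774,61) + (571,45)
step 8: (8108, 639)  from 2·(3667,289) + (774,61)
step 9: (11775, 928)  from 1·(8108,639) + (3667,289)
(x₁, y₁) = (11775, 928);  11775² − 161·928² = 1 ✓

11775 928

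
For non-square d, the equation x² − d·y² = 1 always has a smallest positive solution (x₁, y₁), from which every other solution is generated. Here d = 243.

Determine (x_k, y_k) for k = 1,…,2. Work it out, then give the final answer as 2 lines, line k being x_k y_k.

d=243: √d = [15; 1,1,2,3,15,3,2,1,1,30] (ℓ=10, even), read p_9/q_9
i=0: a=15 ⇒ p=15, q=1
…
i=2: a=1 ⇒ p=31, q=2
…
i=4: a=3 ⇒ p=265, q=17
i=5: a=15 ⇒ p=4053, q=260
…
i=8: a=1 ⇒ p=41325, q=2651
i=9: a=1 ⇒ p=70226, q=4505
(x₁, y₁) = (70226, 4505);  70226² − 243·4505² = 1 ✓
(70226+4505√243)^2 = 9863382151 + 632736260√243

70226 4505
9863382151 632736260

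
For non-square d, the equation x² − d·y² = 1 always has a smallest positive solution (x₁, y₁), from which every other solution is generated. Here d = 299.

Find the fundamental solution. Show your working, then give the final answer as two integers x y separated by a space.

415 24

√299 = [17; 3,2,3,34, …], period ℓ=4 (even) → k=3
a_0=17:  p_0=17·1+0=17,  q_0=17·0+1=1
…
a_2=2:  p_2=2·52+17=121,  q_2=2·3+1=7
a_3=3:  p_3=3·121+52=415,  q_3=3·7+3=24
fundamental: x₁=415, y₁=24  (since 172225 − 299·576 = 1)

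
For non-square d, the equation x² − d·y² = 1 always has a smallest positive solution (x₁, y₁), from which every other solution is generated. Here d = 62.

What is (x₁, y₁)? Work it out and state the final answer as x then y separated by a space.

63 8

√62 → a₀=7, period (1,6,1,14); ℓ=4 even so k=3
a_0=7:  p_0=7·1+0=7,  q_0=7·0+1=1
…
a_2=6:  p_2=6·8+7=55,  q_2=6·1+1=7
a_3=1:  p_3=1·55+8=63,  q_3=1·7+1=8
→ (63, 8).  Check: 63²=3969, 62·8²=3968, difference 1.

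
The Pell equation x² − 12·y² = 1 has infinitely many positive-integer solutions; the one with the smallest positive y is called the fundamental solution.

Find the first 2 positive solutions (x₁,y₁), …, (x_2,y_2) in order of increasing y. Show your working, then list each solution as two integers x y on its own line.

[3; 2,6] for √12; ℓ=2 ⇒ convergent index 1
a_0=3:  p_0=3·1+0=3,  q_0=3·0+1=1
a_1=2:  p_1=2·3+1=7,  q_1=2·1+0=2
→ (7, 2).  Check: 7²=49, 12·2²=48, difference 1.
n=2: (7,2)∘(7,2) = (7·7+12·2·2, 7·2+2·7) = (97,28)

7 2
97 28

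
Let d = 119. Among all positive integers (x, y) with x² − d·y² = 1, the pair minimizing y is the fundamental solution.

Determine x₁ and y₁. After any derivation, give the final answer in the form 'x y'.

120 11

[10; 1,9,1,20] for √119; ℓ=4 ⇒ convergent index 3
a_0=10:  p_0=10·1+0=10,  q_0=10·0+1=1
a_1=1:  p_1=1·10+1=11,  q_1=1·1+0=1
a_2=9:  p_2=9·11+10=109,  q_2=9·1+1=10
a_3=1:  p_3=1·109+11=120,  q_3=1·10+1=11
fundamental: x₁=120, y₁=11  (since 14400 − 119·121 = 1)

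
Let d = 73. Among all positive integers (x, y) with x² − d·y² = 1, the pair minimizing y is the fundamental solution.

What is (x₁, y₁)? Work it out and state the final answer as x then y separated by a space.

2281249 267000

[8; 1,1,5,5,1,1,16] for √73; ℓ=7 ⇒ convergent index 13
i=0: a=8 ⇒ p=8, q=1
i=1: a=1 ⇒ p=9, q=1
…
i=5: a=1 ⇒ p=581, q=68
i=6: a=1 ⇒ p=1068, q=125
i=7: a=16 ⇒ p=17669, q=2068
i=8: a=1 ⇒ p=18737, q=2193
i=9: a=1 ⇒ p=36406, q=4261
…
i=11: a=5 ⇒ p=1040241, q=121751
i=12: a=1 ⇒ p=1241008, q=145249
i=13: a=1 ⇒ p=2281249, q=267000
→ (2281249, 267000).  Check: 2281249²=5204097000001, 73·267000²=5204097000000, difference 1.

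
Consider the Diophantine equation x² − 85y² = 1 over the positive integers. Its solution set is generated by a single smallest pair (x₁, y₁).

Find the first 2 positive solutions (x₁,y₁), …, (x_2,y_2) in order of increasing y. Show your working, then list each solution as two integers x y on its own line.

[9; 4,1,1,4,18] for √85; ℓ=5 ⇒ convergent index 9
k=0  a_k=9  p_k/q_k = 9/1
k=1  a_k=4  p_k/q_k = 37/4
k=2  a_k=1  p_k/q_k = 46/5
k=3  a_k=1  p_k/q_k = 83/9
k=4  a_k=4  p_k/q_k = 378/41
k=5  a_k=18  p_k/q_k = 6887/747
k=6  a_k=4  p_k/q_k = 27926/3029
k=7  a_k=1  p_k/q_k = 34813/3776
k=8  a_k=1  p_k/q_k = 62739/6805
k=9  a_k=4  p_k/q_k = 285769/30996
(x₁, y₁) = (285769, 30996);  285769² − 85·30996² = 1 ✓
(x_2, y_2) = (285769·285769 + 85·30996·30996, 285769·30996 + 30996·285769) = (163327842721, 17715391848)

285769 30996
163327842721 17715391848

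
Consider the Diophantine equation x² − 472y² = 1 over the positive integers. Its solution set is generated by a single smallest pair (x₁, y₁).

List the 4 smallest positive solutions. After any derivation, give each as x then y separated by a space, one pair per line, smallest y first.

d=472: √d = [21; 1,2,1,1,1,…,2,1,42] (ℓ=14, even), read p_13/q_13
i=0: a=21 ⇒ p=21, q=1
…
i=4: a=1 ⇒ p=152, q=7
i=5: a=1 ⇒ p=239, q=11
i=6: a=4 ⇒ p=1108, q=51
i=7: a=5 ⇒ p=5779, q=266
i=8: a=4 ⇒ p=24224, q=1115
i=9: a=1 ⇒ p=30003, q=1381
i=10: a=1 ⇒ p=54227, q=2496
i=11: a=1 ⇒ p=84230, q=3877
i=12: a=2 ⇒ p=222687, q=10250
i=13: a=1 ⇒ p=306917, q=14127
fundamental: x₁=306917, y₁=14127  (since 94198044889 − 472·199572129 = 1)
k=2:  x_2 = 306917·306917+472·14127·14127 = 188396089777,  y_2 = 306917·14127+14127·306917 = 8671632918
k=3:  x_3 = 306917·188396089777+472·14127·8671632918 = 115643925371868101,  y_3 = 306917·8671632918+14127·188396089777 = 5322943120573485
k=4:  x_4 = 306917·115643925371868101+472·14127·5322943120573485 = 70986173286526887819457,  y_4 = 306917·5322943120573485+14127·115643925371868101 = 3267403467465432958572

306917 14127
188396089777 8671632918
115643925371868101 5322943120573485
70986173286526887819457 3267403467465432958572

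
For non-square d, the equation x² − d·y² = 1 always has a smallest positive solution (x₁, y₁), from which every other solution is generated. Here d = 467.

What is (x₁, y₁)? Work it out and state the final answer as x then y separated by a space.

d=467: √d = [21; 1,1,1,1,3,…,1,1,42] (ℓ=14, even), read p_13/q_13
a_0=21:  p_0=21·1+0=21,  q_0=21·0+1=1
…
a_2=1:  p_2=1·22+21=43,  q_2=1·1+1=2
a_3=1:  p_3=1·43+22=65,  q_3=1·2+1=3
a_4=1:  p_4=1·65+43=108,  q_4=1·3+2=5
…
a_6=3:  p_6=3·389+108=1275,  q_6=3·18+5=59
…
a_8=3:  p_8=3·27164+1275=82767,  q_8=3·1257+59=3830
…
a_10=1:  p_10=1·275465+82767=358232,  q_10=1·12747+3830=16577
a_11=1:  p_11=1·358232+275465=633697,  q_11=1·16577+12747=29324
a_12=1:  p_12=1·633697+358232=991929,  q_12=1·29324+16577=45901
a_13=1:  p_13=1·991929+633697=1625626,  q_13=1·45901+29324=75225
→ (1625626, 75225).  Check: 1625626²=2642659891876, 467·75225²=2642659891875, difference 1.

1625626 75225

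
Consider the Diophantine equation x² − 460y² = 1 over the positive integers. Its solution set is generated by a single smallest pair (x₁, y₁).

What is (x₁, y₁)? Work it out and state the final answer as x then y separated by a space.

2535751 118230

√460 → a₀=21, period (2,4,3,1,2,10,2,1,3,4,2,42); ℓ=12 even so k=11
i=0: a=21 ⇒ p=21, q=1
i=1: a=2 ⇒ p=43, q=2
…
i=3: a=3 ⇒ p=622, q=29
…
i=5: a=2 ⇒ p=2252, q=105
i=6: a=10 ⇒ p=23335, q=1088
i=7: a=2 ⇒ p=48922, q=2281
i=8: a=1 ⇒ p=72257, q=3369
…
i=10: a=4 ⇒ p=1135029, q=52921
i=11: a=2 ⇒ p=2535751, q=118230
→ (2535751, 118230).  Check: 2535751²=6430033134001, 460·118230²=6430033134000, difference 1.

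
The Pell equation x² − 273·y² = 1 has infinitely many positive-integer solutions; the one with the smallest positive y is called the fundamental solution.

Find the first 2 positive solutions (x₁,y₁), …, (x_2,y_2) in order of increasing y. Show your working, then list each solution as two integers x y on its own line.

d=273: √d = [16; 1,1,10,1,1,32] (ℓ=6, even), read p_5/q_5
step 0: (16, 1)  from 16·(1,0) + (0,1)
step 1: (17, 1)  from 1·(16,1) + (1,0)
…
step 3: (347, 21)  from 10·(33,2) + (17,1)
step 4: (380, 23)  from 1·(347,21) + (33,2)
step 5: (727, 44)  from 1·(380,23) + (347,21)
→ (727, 44).  Check: 727²=528529, 273·44²=528528, difference 1.
(727+44√273)^2 = 1057057 + 63976√273

727 44
1057057 63976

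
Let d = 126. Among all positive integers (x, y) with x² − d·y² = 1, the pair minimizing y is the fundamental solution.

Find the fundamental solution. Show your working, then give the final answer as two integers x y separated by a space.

√126 = [11; 4,2,4,22, …], period ℓ=4 (even) → k=3
i=0: a=11 ⇒ p=11, q=1
i=1: a=4 ⇒ p=45, q=4
i=2: a=2 ⇒ p=101, q=9
i=3: a=4 ⇒ p=449, q=40
fundamental: x₁=449, y₁=40  (since 201601 − 126·1600 = 1)

449 40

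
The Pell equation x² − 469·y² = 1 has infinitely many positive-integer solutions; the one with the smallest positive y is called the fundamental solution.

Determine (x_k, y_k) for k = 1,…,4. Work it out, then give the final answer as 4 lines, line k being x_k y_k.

√469 = [21; 1,1,1,10,6,10,1,1,1,42, …], period ℓ=10 (even) → k=9
step 0: (21, 1)  from 21·(1,0) + (0,1)
step 1: (22, 1)  from 1·(21,1) + (1,0)
…
step 4: (693, 32)  from 10·(65,3) + (43,2)
step 5: (4223, 195)  from 6·(693,32) + (65,3)
…
step 8: (90069, 4159)  from 1·(47146,2177) + (42923,1982)
step 9: (137215, 6336)  from 1·(90069,4159) + (47146,2177)
(x₁, y₁) = (137215, 6336);  137215² − 469·6336² = 1 ✓
k=2:  x_2 = 137215·137215+469·6336·6336 = 37655912449,  y_2 = 137215·6336+6336·137215 = 1738788480
k=3:  x_3 = 137215·37655912449+469·6336·1738788480 = 10333912053241855,  y_3 = 137215·1738788480+6336·37655912449 = 477175722560064
k=4:  x_4 = 137215·10333912053241855+469·6336·477175722560064 = 2835935484733506355201,  y_4 = 137215·477175722560064+6336·10333912053241855 = 130951333540419575040

137215 6336
37655912449 1738788480
10333912053241855 477175722560064
2835935484733506355201 130951333540419575040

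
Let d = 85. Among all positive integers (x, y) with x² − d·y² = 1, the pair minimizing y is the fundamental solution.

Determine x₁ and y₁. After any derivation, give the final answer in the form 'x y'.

d=85: √d = [9; 4,1,1,4,18] (ℓ=5, odd), read p_9/q_9
a_0=9:  p_0=9·1+0=9,  q_0=9·0+1=1
…
a_2=1:  p_2=1·37+9=46,  q_2=1·4+1=5
…
a_4=4:  p_4=4·83+46=378,  q_4=4·9+5=41
…
a_8=1:  p_8=1·34813+27926=62739,  q_8=1·3776+3029=6805
a_9=4:  p_9=4·62739+34813=285769,  q_9=4·6805+3776=30996
→ (285769, 30996).  Check: 285769²=81663921361, 85·30996²=81663921360, difference 1.

285769 30996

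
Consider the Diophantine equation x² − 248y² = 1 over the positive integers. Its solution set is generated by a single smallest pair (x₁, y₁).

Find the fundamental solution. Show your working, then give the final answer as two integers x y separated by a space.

63 4

d=248: √d = [15; 1,2,1,30] (ℓ=4, even), read p_3/q_3
a_0=15:  p_0=15·1+0=15,  q_0=15·0+1=1
a_1=1:  p_1=1·15+1=16,  q_1=1·1+0=1
a_2=2:  p_2=2·16+15=47,  q_2=2·1+1=3
a_3=1:  p_3=1·47+16=63,  q_3=1·3+1=4
(x₁, y₁) = (63, 4);  63² − 248·4² = 1 ✓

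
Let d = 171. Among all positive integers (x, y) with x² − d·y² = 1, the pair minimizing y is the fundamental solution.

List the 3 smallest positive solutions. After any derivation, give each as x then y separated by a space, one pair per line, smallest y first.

d=171: √d = [13; 13,26] (ℓ=2, even), read p_1/q_1
step 0: (13, 1)  from 13·(1,0) + (0,1)
step 1: (170, 13)  from 13·(13,1) + (1,0)
fundamental: x₁=170, y₁=13  (since 28900 − 171·169 = 1)
(x_2, y_2) = (170·170 + 171·13·13, 170·13 + 13·170) = (57799, 4420)
(x_3, y_3) = (170·57799 + 171·13·4420, 170·4420 + 13·57799) = (19651490, 1502787)

170 13
57799 4420
19651490 1502787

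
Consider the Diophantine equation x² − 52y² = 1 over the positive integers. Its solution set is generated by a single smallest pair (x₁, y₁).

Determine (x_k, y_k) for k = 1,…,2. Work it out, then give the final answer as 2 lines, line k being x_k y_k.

649 90
842401 116820

√52 = [7; 4,1,2,1,4,14, …], period ℓ=6 (even) → k=5
a_0=7:  p_0=7·1+0=7,  q_0=7·0+1=1
…
a_4=1:  p_4=1·101+36=137,  q_4=1·14+5=19
a_5=4:  p_5=4·137+101=649,  q_5=4·19+14=90
(x₁, y₁) = (649, 90);  649² − 52·90² = 1 ✓
(x_2, y_2) = (649·649 + 52·90·90, 649·90 + 90·649) = (842401, 116820)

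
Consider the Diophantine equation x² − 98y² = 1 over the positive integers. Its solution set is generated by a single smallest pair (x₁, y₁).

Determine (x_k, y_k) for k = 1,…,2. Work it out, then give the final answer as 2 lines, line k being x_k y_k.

99 10
19601 1980

d=98: √d = [9; 1,8,1,18] (ℓ=4, even), read p_3/q_3
a_0=9:  p_0=9·1+0=9,  q_0=9·0+1=1
…
a_2=8:  p_2=8·10+9=89,  q_2=8·1+1=9
a_3=1:  p_3=1·89+10=99,  q_3=1·9+1=10
fundamental: x₁=99, y₁=10  (since 9801 − 98·100 = 1)
(x_2, y_2) = (99·99 + 98·10·10, 99·10 + 10·99) = (19601, 1980)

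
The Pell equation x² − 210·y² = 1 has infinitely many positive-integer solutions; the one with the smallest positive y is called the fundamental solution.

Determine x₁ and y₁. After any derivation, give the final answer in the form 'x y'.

29 2

[14; 2,28] for √210; ℓ=2 ⇒ convergent index 1
a_0=14:  p_0=14·1+0=14,  q_0=14·0+1=1
a_1=2:  p_1=2·14+1=29,  q_1=2·1+0=2
→ (29, 2).  Check: 29²=841, 210·2²=840, difference 1.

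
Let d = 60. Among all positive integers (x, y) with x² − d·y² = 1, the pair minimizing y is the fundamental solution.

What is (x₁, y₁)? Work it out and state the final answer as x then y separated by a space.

d=60: √d = [7; 1,2,1,14] (ℓ=4, even), read p_3/q_3
a_0=7:  p_0=7·1+0=7,  q_0=7·0+1=1
…
a_2=2:  p_2=2·8+7=23,  q_2=2·1+1=3
a_3=1:  p_3=1·23+8=31,  q_3=1·3+1=4
fundamental: x₁=31, y₁=4  (since 961 − 60·16 = 1)

31 4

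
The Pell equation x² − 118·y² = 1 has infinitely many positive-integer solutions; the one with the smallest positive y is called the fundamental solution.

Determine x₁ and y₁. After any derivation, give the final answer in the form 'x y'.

d=118: √d = [10; 1,6,3,2,10,2,3,6,1,20] (ℓ=10, even), read p_9/q_9
i=0: a=10 ⇒ p=10, q=1
…
i=2: a=6 ⇒ p=76, q=7
i=3: a=3 ⇒ p=239, q=22
…
i=5: a=10 ⇒ p=5779, q=532
i=6: a=2 ⇒ p=12112, q=1115
…
i=8: a=6 ⇒ p=264802, q=24377
i=9: a=1 ⇒ p=306917, q=28254
→ (306917, 28254).  Check: 306917²=94198044889, 118·28254²=94198044888, difference 1.

306917 28254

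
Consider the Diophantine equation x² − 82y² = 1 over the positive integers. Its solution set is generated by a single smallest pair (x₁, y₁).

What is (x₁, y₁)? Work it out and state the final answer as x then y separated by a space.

d=82: √d = [9; 18] (ℓ=1, odd), read p_1/q_1
a_0=9:  p_0=9·1+0=9,  q_0=9·0+1=1
a_1=18:  p_1=18·9+1=163,  q_1=18·1+0=18
→ (163, 18).  Check: 163²=26569, 82·18²=26568, difference 1.

163 18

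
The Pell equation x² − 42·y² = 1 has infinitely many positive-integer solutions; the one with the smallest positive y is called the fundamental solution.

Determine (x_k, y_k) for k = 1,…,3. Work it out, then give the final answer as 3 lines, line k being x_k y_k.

13 2
337 52
8749 1350

[6; 2,12] for √42; ℓ=2 ⇒ convergent index 1
i=0: a=6 ⇒ p=6, q=1
i=1: a=2 ⇒ p=13, q=2
(x₁, y₁) = (13, 2);  13² − 42·2² = 1 ✓
(x_2, y_2) = (13·13 + 42·2·2, 13·2 + 2·13) = (337, 52)
(x_3, y_3) = (13·337 + 42·2·52, 13·52 + 2·337) = (8749, 1350)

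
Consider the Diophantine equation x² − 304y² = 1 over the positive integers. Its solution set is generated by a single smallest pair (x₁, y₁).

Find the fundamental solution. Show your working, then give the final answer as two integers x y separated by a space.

d=304: √d = [17; 2,3,2,1,1,1,1,1,2,3,2,34] (ℓ=12, even), read p_11/q_11
a_0=17:  p_0=17·1+0=17,  q_0=17·0+1=1
…
a_4=1:  p_4=1·279+122=401,  q_4=1·16+7=23
…
a_7=1:  p_7=1·1081+680=1761,  q_7=1·62+39=101
a_8=1:  p_8=1·1761+1081=2842,  q_8=1·101+62=163
…
a_10=3:  p_10=3·7445+2842=25177,  q_10=3·427+163=1444
a_11=2:  p_11=2·25177+7445=57799,  q_11=2·1444+427=3315
(x₁, y₁) = (57799, 3315);  57799² − 304·3315² = 1 ✓

57799 3315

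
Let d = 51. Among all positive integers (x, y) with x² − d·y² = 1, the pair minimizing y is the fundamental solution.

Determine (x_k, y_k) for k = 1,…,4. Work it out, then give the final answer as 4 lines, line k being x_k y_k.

50 7
4999 700
499850 69993
49980001 6998600

√51 → a₀=7, period (7,14); ℓ=2 even so k=1
step 0: (7, 1)  from 7·(1,0) + (0,1)
step 1: (50, 7)  from 7·(7,1) + (1,0)
(x₁, y₁) = (50, 7);  50² − 51·7² = 1 ✓
(x_2, y_2) = (50·50 + 51·7·7, 50·7 + 7·50) = (4999, 700)
(x_3, y_3) = (50·4999 + 51·7·700, 50·700 + 7·4999) = (499850, 69993)
(x_4, y_4) = (50·499850 + 51·7·69993, 50·69993 + 7·499850) = (49980001, 6998600)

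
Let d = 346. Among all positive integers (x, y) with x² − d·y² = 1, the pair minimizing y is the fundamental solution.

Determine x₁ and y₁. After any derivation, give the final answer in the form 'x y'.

17299 930

[18; 1,1,1,1,36] for √346; ℓ=5 ⇒ convergent index 9
i=0: a=18 ⇒ p=18, q=1
i=1: a=1 ⇒ p=19, q=1
i=2: a=1 ⇒ p=37, q=2
…
i=6: a=1 ⇒ p=3497, q=188
…
i=8: a=1 ⇒ p=10398, q=559
i=9: a=1 ⇒ p=17299, q=930
fundamental: x₁=17299, y₁=930  (since 299255401 − 346·864900 = 1)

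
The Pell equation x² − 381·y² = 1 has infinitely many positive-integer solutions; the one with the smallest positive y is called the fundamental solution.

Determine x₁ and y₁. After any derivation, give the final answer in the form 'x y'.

√381 → a₀=19, period (1,1,12,1,1,38); ℓ=6 even so k=5
k=0  a_k=19  p_k/q_k = 19/1
k=1  a_k=1  p_k/q_k = 20/1
k=2  a_k=1  p_k/q_k = 39/2
…
k=4  a_k=1  p_k/q_k = 527/27
k=5  a_k=1  p_k/q_k = 1015/52
fundamental: x₁=1015, y₁=52  (since 1030225 − 381·2704 = 1)

1015 52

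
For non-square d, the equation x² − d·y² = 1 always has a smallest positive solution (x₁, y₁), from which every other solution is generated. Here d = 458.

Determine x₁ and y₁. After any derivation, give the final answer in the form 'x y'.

22899 1070

d=458: √d = [21; 2,2,42] (ℓ=3, odd), read p_5/q_5
k=0  a_k=21  p_k/q_k = 21/1
…
k=4  a_k=2  p_k/q_k = 9181/429
k=5  a_k=2  p_k/q_k = 22899/1070
→ (22899, 1070).  Check: 22899²=524364201, 458·1070²=524364200, difference 1.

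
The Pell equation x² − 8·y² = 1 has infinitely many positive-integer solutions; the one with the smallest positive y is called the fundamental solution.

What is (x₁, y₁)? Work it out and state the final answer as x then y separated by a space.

[2; 1,4] for √8; ℓ=2 ⇒ convergent index 1
i=0: a=2 ⇒ p=2, q=1
i=1: a=1 ⇒ p=3, q=1
→ (3, 1).  Check: 3²=9, 8·1²=8, difference 1.

3 1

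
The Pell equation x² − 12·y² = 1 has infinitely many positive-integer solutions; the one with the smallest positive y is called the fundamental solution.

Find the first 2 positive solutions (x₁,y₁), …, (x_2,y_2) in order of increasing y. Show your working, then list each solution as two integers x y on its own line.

7 2
97 28

[3; 2,6] for √12; ℓ=2 ⇒ convergent index 1
k=0  a_k=3  p_k/q_k = 3/1
k=1  a_k=2  p_k/q_k = 7/2
(x₁, y₁) = (7, 2);  7² − 12·2² = 1 ✓
(x_2, y_2) = (7·7 + 12·2·2, 7·2 + 2·7) = (97, 28)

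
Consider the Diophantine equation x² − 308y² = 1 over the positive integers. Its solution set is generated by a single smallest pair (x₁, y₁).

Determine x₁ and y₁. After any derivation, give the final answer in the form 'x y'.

√308 → a₀=17, period (1,1,4,1,1,34); ℓ=6 even so k=5
k=0  a_k=17  p_k/q_k = 17/1
…
k=2  a_k=1  p_k/q_k = 35/2
…
k=4  a_k=1  p_k/q_k = 193/11
k=5  a_k=1  p_k/q_k = 351/20
(x₁, y₁) = (351, 20);  351² − 308·20² = 1 ✓

351 20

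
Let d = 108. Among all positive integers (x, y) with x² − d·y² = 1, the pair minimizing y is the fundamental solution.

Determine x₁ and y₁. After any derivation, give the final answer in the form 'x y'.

1351 130

[10; 2,1,1,4,1,1,2,20] for √108; ℓ=8 ⇒ convergent index 7
k=0  a_k=10  p_k/q_k = 10/1
…
k=2  a_k=1  p_k/q_k = 31/3
…
k=6  a_k=1  p_k/q_k = 530/51
k=7  a_k=2  p_k/q_k = 1351/130
(x₁, y₁) = (1351, 130);  1351² − 108·130² = 1 ✓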